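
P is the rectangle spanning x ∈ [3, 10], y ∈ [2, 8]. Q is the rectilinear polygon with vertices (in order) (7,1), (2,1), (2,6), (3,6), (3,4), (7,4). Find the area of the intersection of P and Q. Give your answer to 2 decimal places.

8.00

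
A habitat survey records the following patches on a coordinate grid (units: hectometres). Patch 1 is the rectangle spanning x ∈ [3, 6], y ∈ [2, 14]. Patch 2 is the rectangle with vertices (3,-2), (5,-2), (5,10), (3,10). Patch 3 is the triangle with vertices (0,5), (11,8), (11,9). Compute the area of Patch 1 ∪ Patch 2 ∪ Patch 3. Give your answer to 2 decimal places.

48.27

By inclusion–exclusion:
Individual areas: |Patch 1| = 36, |Patch 2| = 24, |Patch 3| = 5.5.
|Patch 1∩Patch 2|: x∈[3,5], y∈[2,10] → 2·8 = 16.
|Patch 1∩Patch 3| = 1.2273.
|Patch 2∩Patch 3| = 0.7273.
|Patch 1∩Patch 2∩Patch 3| = 0.7273.
|Patch 1 ∪ Patch 2 ∪ Patch 3| = 65.5 − 17.9545 + 0.7273 = 48.27.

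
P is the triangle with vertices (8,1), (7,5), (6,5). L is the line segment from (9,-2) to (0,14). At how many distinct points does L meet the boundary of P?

0

The segment lies entirely outside P and never meets its boundary.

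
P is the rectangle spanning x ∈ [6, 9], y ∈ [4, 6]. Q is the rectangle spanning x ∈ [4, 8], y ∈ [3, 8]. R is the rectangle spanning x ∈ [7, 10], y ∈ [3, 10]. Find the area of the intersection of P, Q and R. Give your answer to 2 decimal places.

The intersection is the polygon with vertices (8,6), (8,4), (7,4), (7,6).
By the shoelace formula its area is 2.00.

2.00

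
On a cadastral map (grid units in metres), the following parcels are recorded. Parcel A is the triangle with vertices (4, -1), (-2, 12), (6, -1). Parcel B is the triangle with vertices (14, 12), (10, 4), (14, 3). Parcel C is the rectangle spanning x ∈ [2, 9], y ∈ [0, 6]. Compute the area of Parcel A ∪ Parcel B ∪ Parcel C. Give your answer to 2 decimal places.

By inclusion–exclusion:
Individual areas: |Parcel A| = 13, |Parcel B| = 18, |Parcel C| = 42.
|Parcel A∩Parcel B| = 0.
|Parcel A∩Parcel C| = 6.7436.
|Parcel B∩Parcel C| = 0.
|Parcel A∩Parcel B∩Parcel C| = 0.
|Parcel A ∪ Parcel B ∪ Parcel C| = 73 − 6.7436 + 0 = 66.26.

66.26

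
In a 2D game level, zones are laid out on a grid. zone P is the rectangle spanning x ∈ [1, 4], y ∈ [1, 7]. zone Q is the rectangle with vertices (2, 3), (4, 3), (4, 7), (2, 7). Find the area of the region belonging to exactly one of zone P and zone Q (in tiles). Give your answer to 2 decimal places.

10.00

|zone P∩zone Q|: x∈[2,4], y∈[3,7] → 2·4 = 8.
|zone P △ zone Q| = |zone P| + |zone Q| − 2·|zone P∩zone Q| = 18 + 8 − 16 = 10.00.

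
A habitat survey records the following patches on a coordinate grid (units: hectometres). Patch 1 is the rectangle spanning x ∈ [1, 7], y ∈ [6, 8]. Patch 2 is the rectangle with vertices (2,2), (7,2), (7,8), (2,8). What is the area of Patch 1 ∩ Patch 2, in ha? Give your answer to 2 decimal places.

|Patch 1∩Patch 2|: x∈[2,7], y∈[6,8] → 5·2 = 10.

10.00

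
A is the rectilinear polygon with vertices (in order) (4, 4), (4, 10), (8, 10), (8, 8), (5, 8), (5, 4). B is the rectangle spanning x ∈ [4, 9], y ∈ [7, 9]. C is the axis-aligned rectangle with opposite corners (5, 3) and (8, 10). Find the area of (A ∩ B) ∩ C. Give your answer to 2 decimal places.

|A ∩ B| = 5.
|(A ∩ B) ∩ C| = 3.00.

3.00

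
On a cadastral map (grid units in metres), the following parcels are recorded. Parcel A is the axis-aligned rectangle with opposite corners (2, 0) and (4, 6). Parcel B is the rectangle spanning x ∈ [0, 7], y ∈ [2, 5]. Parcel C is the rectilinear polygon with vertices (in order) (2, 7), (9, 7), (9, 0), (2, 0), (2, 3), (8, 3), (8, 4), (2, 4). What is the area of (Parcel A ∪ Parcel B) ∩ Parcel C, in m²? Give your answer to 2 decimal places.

|Parcel A ∪ Parcel B| = 27.
|(Parcel A ∪ Parcel B) ∩ Parcel C| = 16.00.

16.00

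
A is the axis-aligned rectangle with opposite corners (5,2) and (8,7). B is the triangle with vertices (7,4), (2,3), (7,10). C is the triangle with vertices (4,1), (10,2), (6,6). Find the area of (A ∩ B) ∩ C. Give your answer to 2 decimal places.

2.65

The region (A ∩ B) ∩ C is the polygon with vertices (7,4), (5.043,3.609), (6,6), (7,5).
By the shoelace formula its area is 2.65.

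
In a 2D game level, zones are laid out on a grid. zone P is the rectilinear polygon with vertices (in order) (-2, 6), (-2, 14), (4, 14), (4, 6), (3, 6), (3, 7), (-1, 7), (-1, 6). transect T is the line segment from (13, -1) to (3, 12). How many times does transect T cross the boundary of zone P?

1

The segment meets the boundary at (4,10.7).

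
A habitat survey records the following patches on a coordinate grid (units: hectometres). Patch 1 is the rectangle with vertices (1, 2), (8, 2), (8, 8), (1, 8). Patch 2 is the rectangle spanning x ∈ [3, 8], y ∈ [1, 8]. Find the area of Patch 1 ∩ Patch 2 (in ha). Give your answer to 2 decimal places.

30.00

|Patch 1∩Patch 2|: x∈[3,8], y∈[2,8] → 5·6 = 30.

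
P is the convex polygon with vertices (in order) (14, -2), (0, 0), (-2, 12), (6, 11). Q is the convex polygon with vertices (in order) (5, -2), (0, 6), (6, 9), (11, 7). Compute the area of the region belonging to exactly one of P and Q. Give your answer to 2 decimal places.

|P| = 130, |Q| = 60, |P∩Q| = 54.707.
|P △ Q| = |P| + |Q| − 2·|P∩Q| = 130 + 60 − 109.414 = 80.59.

80.59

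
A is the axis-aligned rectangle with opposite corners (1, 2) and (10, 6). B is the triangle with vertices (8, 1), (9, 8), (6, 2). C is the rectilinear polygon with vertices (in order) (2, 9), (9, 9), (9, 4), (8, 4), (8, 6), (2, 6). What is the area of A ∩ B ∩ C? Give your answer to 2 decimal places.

The intersection is the polygon with vertices (8.429,4), (8,4), (8,6), (8.714,6).
By the shoelace formula its area is 1.14.

1.14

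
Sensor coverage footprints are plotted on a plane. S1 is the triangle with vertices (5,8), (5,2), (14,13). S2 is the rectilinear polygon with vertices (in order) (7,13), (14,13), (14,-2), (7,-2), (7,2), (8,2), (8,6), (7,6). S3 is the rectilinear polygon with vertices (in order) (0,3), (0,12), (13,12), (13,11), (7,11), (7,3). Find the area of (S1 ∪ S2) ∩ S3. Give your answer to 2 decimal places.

16.26

|S1 ∪ S2| = 112.6111.
|(S1 ∪ S2) ∩ S3| = 16.26.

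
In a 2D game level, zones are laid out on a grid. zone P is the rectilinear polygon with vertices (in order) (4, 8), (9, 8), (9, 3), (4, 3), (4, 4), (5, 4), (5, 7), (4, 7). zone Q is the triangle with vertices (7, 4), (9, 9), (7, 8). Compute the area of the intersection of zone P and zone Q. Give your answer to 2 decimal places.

The intersection is the polygon with vertices (8.6,8), (7,4), (7,8).
By the shoelace formula its area is 3.20.

3.20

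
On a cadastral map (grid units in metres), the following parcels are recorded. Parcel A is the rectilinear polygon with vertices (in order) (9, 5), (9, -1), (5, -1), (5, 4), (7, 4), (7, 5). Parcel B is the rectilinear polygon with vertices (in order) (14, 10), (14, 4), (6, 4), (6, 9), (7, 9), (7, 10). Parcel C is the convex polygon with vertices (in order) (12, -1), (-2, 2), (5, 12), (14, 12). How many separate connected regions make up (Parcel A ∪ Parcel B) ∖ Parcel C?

2

(Parcel A ∪ Parcel B) ∖ Parcel C splits into 2 disjoint pieces (area 4.2857, area 4.6154).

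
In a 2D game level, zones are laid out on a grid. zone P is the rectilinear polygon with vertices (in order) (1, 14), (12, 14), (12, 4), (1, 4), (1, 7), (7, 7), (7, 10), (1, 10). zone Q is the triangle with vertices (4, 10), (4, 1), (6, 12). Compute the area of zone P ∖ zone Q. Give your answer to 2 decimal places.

|zone P| = 92, |zone P∩zone Q| = 4.0909.
|zone P ∖ zone Q| = |zone P| − |zone P∩zone Q| = 92 − 4.0909 = 87.91.

87.91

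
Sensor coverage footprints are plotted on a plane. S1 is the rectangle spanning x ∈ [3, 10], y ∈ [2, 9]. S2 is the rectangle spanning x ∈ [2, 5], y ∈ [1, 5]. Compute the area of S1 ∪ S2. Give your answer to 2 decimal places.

55.00

By inclusion–exclusion:
Individual areas: |S1| = 49, |S2| = 12.
|S1∩S2|: x∈[3,5], y∈[2,5] → 2·3 = 6.
|S1 ∪ S2| = 61 − 6 = 55.00.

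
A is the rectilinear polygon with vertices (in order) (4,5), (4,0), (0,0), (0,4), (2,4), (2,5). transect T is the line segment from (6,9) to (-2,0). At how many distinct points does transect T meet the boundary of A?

4

The segment meets the boundary at (0,2.25), (1.556,4), (2,4.5), (2.444,5).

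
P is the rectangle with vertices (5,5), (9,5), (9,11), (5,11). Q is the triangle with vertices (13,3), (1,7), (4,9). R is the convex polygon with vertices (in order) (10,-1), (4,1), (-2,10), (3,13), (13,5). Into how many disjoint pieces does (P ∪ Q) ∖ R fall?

2

(P ∪ Q) ∖ R splits into 2 disjoint pieces (area 4.9, area 0.1071).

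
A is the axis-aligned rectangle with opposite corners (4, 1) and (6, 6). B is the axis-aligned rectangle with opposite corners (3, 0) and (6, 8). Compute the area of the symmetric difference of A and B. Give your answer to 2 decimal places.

14.00

|A∩B|: x∈[4,6], y∈[1,6] → 2·5 = 10.
|A △ B| = |A| + |B| − 2·|A∩B| = 10 + 24 − 20 = 14.00.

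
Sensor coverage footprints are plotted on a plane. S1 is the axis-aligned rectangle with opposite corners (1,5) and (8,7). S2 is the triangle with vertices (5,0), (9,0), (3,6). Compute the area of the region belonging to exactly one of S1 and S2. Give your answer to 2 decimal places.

|S1| = 14, |S2| = 12, |S1∩S2| = 0.3333.
|S1 △ S2| = |S1| + |S2| − 2·|S1∩S2| = 14 + 12 − 0.6667 = 25.33.

25.33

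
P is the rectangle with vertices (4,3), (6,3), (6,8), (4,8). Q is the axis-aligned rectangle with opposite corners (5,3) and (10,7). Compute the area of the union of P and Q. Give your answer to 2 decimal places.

By inclusion–exclusion:
Individual areas: |P| = 10, |Q| = 20.
|P∩Q|: x∈[5,6], y∈[3,7] → 1·4 = 4.
|P ∪ Q| = 30 − 4 = 26.00.

26.00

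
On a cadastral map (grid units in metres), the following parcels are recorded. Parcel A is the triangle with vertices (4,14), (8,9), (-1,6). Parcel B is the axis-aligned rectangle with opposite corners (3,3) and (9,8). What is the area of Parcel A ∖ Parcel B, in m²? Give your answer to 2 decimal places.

27.83

|Parcel A| = 28.5, |Parcel A∩Parcel B| = 0.6667.
|Parcel A ∖ Parcel B| = |Parcel A| − |Parcel A∩Parcel B| = 28.5 − 0.6667 = 27.83.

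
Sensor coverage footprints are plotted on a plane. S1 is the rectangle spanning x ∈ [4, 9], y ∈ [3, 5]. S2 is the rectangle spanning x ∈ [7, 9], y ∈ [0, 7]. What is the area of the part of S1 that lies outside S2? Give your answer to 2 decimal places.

|S1∩S2|: x∈[7,9], y∈[3,5] → 2·2 = 4.
|S1| = 10.
|S1 ∖ S2| = |S1| − |S1∩S2| = 10 − 4 = 6.00.

6.00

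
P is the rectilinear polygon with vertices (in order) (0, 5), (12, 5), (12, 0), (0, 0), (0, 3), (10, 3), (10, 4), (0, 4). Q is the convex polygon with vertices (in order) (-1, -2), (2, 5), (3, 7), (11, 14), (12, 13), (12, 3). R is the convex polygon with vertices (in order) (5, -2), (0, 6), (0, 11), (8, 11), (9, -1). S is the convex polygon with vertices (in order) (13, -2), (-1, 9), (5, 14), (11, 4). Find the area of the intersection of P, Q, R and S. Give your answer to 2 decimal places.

5.46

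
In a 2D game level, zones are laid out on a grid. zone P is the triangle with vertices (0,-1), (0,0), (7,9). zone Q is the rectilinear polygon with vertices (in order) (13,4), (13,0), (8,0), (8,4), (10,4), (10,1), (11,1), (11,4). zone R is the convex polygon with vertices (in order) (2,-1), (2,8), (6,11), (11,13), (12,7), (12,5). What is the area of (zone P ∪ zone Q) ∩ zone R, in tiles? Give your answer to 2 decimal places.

3.39

|zone P ∪ zone Q| = 20.5.
|(zone P ∪ zone Q) ∩ zone R| = 3.39.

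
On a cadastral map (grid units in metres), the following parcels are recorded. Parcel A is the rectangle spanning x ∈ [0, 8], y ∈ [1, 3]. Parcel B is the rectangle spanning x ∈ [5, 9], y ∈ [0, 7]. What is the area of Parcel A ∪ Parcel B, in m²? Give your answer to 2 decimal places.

38.00

By inclusion–exclusion:
Individual areas: |Parcel A| = 16, |Parcel B| = 28.
|Parcel A∩Parcel B|: x∈[5,8], y∈[1,3] → 3·2 = 6.
|Parcel A ∪ Parcel B| = 44 − 6 = 38.00.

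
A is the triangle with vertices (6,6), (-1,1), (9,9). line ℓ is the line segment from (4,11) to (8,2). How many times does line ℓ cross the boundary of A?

The segment meets the boundary at (6.154,6.154), (5.967,6.574).

2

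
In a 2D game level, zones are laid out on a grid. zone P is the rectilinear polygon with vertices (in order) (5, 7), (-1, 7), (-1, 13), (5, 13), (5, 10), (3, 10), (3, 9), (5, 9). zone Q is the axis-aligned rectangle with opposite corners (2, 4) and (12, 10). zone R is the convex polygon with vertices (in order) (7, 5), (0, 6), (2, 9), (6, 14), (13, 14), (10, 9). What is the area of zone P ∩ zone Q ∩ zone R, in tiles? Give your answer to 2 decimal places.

6.60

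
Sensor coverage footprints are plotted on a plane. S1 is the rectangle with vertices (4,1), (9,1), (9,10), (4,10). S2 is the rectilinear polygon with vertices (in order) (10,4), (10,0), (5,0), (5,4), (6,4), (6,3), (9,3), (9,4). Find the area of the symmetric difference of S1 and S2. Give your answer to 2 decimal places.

44.00

|S1| = 45, |S2| = 17, |S1∩S2| = 9.
|S1 △ S2| = |S1| + |S2| − 2·|S1∩S2| = 45 + 17 − 18 = 44.00.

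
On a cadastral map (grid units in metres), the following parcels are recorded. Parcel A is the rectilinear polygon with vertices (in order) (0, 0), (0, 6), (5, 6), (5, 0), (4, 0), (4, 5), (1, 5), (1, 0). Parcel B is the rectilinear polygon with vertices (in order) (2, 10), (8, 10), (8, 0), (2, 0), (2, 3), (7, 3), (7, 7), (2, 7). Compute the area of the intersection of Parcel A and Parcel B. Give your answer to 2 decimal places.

3.00

The intersection is the polygon with vertices (5,0), (4,0), (4,3), (5,3).
By the shoelace formula its area is 3.00.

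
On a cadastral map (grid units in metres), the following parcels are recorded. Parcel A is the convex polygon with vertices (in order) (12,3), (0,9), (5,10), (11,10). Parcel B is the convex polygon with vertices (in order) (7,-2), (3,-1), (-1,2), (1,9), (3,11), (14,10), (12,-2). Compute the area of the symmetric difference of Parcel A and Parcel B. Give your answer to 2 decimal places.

111.19

|Parcel A| = 42, |Parcel B| = 152.5, |Parcel A∩Parcel B| = 41.6562.
|Parcel A △ Parcel B| = |Parcel A| + |Parcel B| − 2·|Parcel A∩Parcel B| = 42 + 152.5 − 83.3125 = 111.19.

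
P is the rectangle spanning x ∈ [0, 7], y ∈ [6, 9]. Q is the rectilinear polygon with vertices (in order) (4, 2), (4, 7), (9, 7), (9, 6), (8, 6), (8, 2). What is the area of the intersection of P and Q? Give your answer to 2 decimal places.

The intersection is the polygon with vertices (7,6), (4,6), (4,7), (7,7).
By the shoelace formula its area is 3.00.

3.00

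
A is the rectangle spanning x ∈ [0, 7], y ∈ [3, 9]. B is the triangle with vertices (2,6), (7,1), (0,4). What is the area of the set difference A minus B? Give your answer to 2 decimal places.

|A| = 42, |A∩B| = 7.3333.
|A ∖ B| = |A| − |A∩B| = 42 − 7.3333 = 34.67.

34.67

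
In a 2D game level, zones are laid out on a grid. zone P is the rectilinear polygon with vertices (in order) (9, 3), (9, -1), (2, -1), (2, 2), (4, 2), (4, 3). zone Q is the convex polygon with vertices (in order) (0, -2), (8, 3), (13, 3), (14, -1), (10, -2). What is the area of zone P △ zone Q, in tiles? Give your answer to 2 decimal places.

|zone P| = 26, |zone Q| = 46, |zone P∩zone Q| = 16.75.
|zone P △ zone Q| = |zone P| + |zone Q| − 2·|zone P∩zone Q| = 26 + 46 − 33.5 = 38.50.

38.50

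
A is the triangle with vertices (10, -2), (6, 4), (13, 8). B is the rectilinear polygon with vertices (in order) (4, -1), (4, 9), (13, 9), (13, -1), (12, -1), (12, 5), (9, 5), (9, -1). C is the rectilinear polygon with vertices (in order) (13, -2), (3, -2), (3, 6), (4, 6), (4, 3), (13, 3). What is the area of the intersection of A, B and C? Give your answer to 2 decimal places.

4.08

The intersection is the polygon with vertices (9,-0.5), (6.667,3), (9,3).
By the shoelace formula its area is 4.08.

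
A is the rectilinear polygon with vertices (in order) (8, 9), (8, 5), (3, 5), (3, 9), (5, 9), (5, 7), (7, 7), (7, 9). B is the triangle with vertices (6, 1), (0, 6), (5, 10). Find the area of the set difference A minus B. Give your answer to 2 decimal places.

|A| = 16, |A∩B| = 8.6639.
|A ∖ B| = |A| − |A∩B| = 16 − 8.6639 = 7.34.

7.34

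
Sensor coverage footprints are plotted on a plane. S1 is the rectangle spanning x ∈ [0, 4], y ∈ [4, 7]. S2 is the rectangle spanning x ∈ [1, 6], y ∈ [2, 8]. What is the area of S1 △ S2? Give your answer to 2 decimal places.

|S1∩S2|: x∈[1,4], y∈[4,7] → 3·3 = 9.
|S1 △ S2| = |S1| + |S2| − 2·|S1∩S2| = 12 + 30 − 18 = 24.00.

24.00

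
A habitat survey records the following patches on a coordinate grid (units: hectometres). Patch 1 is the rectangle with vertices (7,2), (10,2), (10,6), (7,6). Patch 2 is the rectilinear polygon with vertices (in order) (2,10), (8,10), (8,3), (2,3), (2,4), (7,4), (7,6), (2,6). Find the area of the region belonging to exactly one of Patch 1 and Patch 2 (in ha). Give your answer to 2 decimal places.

38.00

|Patch 1| = 12, |Patch 2| = 32, |Patch 1∩Patch 2| = 3.
|Patch 1 △ Patch 2| = |Patch 1| + |Patch 2| − 2·|Patch 1∩Patch 2| = 12 + 32 − 6 = 38.00.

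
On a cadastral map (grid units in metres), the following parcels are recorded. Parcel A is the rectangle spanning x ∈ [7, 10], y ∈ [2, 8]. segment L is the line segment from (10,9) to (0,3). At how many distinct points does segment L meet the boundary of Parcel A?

2

The segment meets the boundary at (7,7.2), (8.333,8).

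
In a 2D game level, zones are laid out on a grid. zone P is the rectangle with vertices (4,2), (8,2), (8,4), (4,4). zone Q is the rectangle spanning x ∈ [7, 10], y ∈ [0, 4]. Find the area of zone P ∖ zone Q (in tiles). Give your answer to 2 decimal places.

6.00

|zone P∩zone Q|: x∈[7,8], y∈[2,4] → 1·2 = 2.
|zone P| = 8.
|zone P ∖ zone Q| = |zone P| − |zone P∩zone Q| = 8 − 2 = 6.00.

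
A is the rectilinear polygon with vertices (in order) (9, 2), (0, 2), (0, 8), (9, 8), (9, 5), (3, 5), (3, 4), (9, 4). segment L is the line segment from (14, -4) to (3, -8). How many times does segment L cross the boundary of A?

The segment lies entirely outside A and never meets its boundary.

0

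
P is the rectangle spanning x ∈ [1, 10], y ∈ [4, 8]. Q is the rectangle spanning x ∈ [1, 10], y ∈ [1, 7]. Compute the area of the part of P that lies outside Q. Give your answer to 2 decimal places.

|P∩Q|: x∈[1,10], y∈[4,7] → 9·3 = 27.
|P| = 36.
|P ∖ Q| = |P| − |P∩Q| = 36 − 27 = 9.00.

9.00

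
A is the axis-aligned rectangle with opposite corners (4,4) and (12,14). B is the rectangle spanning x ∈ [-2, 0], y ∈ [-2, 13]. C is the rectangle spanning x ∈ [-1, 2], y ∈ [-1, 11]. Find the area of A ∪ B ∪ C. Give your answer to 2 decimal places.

134.00

By inclusion–exclusion:
Individual areas: |A| = 80, |B| = 30, |C| = 36.
|A∩B| = 0 (no overlap).
|A∩C| = 0 (no overlap).
|B∩C|: x∈[-1,0], y∈[-1,11] → 1·12 = 12.
|A∩B∩C| = 0.
|A ∪ B ∪ C| = 146 − 12 + 0 = 134.00.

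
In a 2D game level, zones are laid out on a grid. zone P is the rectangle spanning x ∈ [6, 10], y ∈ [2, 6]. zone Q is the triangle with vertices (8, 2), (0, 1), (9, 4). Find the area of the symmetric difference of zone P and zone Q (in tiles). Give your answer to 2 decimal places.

|zone P| = 16, |zone Q| = 7.5, |zone P∩zone Q| = 3.5.
|zone P △ zone Q| = |zone P| + |zone Q| − 2·|zone P∩zone Q| = 16 + 7.5 − 7 = 16.50.

16.50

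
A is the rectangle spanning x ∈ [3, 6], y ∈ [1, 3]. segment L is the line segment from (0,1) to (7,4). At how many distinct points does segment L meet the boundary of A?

2

The segment meets the boundary at (4.667,3), (3,2.286).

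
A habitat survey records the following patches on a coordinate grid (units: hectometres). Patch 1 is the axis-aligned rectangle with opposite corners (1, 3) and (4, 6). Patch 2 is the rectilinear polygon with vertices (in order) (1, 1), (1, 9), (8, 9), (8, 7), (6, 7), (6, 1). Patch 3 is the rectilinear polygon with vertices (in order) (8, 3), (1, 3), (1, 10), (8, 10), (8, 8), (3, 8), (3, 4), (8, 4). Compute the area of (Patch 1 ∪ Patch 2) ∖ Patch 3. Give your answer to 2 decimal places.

|Patch 1 ∪ Patch 2| = 44.
|(Patch 1 ∪ Patch 2) ∩ Patch 3| = 20.
|(Patch 1 ∪ Patch 2) ∖ Patch 3| = 44 − 20 = 24.00.

24.00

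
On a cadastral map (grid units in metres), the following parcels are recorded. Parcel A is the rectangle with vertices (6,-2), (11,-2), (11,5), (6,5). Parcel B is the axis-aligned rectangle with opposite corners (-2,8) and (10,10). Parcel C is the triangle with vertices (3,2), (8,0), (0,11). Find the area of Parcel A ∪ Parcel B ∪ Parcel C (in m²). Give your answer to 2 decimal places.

74.97

By inclusion–exclusion:
Individual areas: |Parcel A| = 35, |Parcel B| = 24, |Parcel C| = 19.5.
|Parcel A∩Parcel B| = 0 (no overlap).
|Parcel A∩Parcel C| = 1.95.
|Parcel B∩Parcel C| = 1.5758.
|Parcel A∩Parcel B∩Parcel C| = 0.
|Parcel A ∪ Parcel B ∪ Parcel C| = 78.5 − 3.5258 + 0 = 74.97.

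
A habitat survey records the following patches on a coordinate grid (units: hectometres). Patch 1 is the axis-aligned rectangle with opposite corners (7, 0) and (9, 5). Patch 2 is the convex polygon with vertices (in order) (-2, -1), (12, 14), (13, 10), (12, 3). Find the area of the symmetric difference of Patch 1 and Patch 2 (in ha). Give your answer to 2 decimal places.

|Patch 1| = 10, |Patch 2| = 82.5, |Patch 1∩Patch 2| = 6.2857.
|Patch 1 △ Patch 2| = |Patch 1| + |Patch 2| − 2·|Patch 1∩Patch 2| = 10 + 82.5 − 12.5714 = 79.93.

79.93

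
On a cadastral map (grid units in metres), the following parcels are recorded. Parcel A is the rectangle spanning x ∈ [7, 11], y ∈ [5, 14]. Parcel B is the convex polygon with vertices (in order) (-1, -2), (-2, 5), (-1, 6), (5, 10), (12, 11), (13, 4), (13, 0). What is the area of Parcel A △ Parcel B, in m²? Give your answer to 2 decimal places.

|Parcel A| = 36, |Parcel B| = 147, |Parcel A∩Parcel B| = 22.2857.
|Parcel A △ Parcel B| = |Parcel A| + |Parcel B| − 2·|Parcel A∩Parcel B| = 36 + 147 − 44.5714 = 138.43.

138.43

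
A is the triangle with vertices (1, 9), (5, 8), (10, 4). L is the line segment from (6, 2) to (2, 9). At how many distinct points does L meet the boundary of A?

2

The segment meets the boundary at (2.465,8.186), (2.167,8.708).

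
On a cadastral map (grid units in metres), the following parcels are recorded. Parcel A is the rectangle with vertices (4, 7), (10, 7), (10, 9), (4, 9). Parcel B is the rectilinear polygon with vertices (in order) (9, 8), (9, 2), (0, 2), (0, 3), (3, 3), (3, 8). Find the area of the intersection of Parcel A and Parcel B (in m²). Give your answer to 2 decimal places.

The intersection is the polygon with vertices (4,7), (4,8), (9,8), (9,7).
By the shoelace formula its area is 5.00.

5.00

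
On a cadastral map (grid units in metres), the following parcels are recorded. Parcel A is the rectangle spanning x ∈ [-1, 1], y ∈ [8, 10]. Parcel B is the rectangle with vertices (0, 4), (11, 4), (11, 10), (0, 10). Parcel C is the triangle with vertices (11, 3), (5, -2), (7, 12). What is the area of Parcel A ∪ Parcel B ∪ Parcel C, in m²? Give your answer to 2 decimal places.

By inclusion–exclusion:
Individual areas: |Parcel A| = 4, |Parcel B| = 66, |Parcel C| = 37.
|Parcel A∩Parcel B|: x∈[0,1], y∈[8,10] → 1·2 = 2.
|Parcel A∩Parcel C| = 0.
|Parcel B∩Parcel C| = 17.619.
|Parcel A∩Parcel B∩Parcel C| = 0.
|Parcel A ∪ Parcel B ∪ Parcel C| = 107 − 19.619 + 0 = 87.38.

87.38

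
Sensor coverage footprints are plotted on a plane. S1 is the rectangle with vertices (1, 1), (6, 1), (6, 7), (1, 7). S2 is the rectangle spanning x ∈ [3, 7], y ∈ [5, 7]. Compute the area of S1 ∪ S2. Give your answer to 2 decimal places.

32.00

By inclusion–exclusion:
Individual areas: |S1| = 30, |S2| = 8.
|S1∩S2|: x∈[3,6], y∈[5,7] → 3·2 = 6.
|S1 ∪ S2| = 38 − 6 = 32.00.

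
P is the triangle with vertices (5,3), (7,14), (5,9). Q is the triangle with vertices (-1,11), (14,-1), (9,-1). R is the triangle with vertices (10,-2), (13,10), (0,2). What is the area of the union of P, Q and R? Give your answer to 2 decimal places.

By inclusion–exclusion:
Individual areas: |P| = 6, |Q| = 30, |R| = 66.
|P∩Q| = 0.7649.
|P∩R| = 0.4416.
|Q∩R| = 18.116.
|P∩Q∩R| = 0.3938.
|P ∪ Q ∪ R| = 102 − 19.3225 + 0.3938 = 83.07.

83.07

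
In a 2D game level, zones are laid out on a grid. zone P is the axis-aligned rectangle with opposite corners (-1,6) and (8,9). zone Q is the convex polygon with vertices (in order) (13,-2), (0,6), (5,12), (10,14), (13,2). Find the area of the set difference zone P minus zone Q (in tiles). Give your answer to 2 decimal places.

|zone P| = 27, |zone P∩zone Q| = 20.25.
|zone P ∖ zone Q| = |zone P| − |zone P∩zone Q| = 27 − 20.25 = 6.75.

6.75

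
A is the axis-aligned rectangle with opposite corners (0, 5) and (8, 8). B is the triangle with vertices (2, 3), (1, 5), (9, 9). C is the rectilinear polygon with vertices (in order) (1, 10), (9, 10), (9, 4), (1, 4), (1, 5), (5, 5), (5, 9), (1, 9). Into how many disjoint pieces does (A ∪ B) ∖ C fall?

2

(A ∪ B) ∖ C splits into 2 disjoint pieces (area 15, area 0.8333).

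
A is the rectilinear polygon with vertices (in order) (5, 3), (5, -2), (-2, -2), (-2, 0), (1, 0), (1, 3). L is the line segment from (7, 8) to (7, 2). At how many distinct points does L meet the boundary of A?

0

The segment lies entirely outside A and never meets its boundary.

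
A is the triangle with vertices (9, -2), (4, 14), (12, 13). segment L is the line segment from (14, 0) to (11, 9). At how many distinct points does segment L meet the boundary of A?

The segment meets the boundary at (11.125,8.625).

1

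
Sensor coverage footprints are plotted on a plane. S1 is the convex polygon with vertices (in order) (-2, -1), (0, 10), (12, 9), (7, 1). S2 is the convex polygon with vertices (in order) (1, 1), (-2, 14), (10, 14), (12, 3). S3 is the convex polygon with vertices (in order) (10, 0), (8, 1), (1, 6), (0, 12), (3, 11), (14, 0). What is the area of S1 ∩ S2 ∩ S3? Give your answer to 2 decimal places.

The intersection is the polygon with vertices (4.364,9.636), (9.308,4.692), (7.769,2.231), (6.58,2.014), (1,6), (0.338,9.972).
By the shoelace formula its area is 39.39.

39.39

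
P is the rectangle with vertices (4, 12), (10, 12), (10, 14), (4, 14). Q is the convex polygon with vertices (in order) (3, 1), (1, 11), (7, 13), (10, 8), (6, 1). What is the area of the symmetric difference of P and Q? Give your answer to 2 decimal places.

78.90

|P| = 12, |Q| = 70.5, |P∩Q| = 1.8.
|P △ Q| = |P| + |Q| − 2·|P∩Q| = 12 + 70.5 − 3.6 = 78.90.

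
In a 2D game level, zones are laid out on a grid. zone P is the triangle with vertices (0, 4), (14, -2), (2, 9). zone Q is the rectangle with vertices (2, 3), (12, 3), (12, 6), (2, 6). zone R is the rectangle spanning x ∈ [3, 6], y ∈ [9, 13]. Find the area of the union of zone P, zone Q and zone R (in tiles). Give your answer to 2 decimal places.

By inclusion–exclusion:
Individual areas: |zone P| = 41, |zone Q| = 30, |zone R| = 12.
|zone P∩zone Q| = 14.7035.
|zone P∩zone R| = 0.
|zone Q∩zone R| = 0 (no overlap).
|zone P∩zone Q∩zone R| = 0.
|zone P ∪ zone Q ∪ zone R| = 83 − 14.7035 + 0 = 68.30.

68.30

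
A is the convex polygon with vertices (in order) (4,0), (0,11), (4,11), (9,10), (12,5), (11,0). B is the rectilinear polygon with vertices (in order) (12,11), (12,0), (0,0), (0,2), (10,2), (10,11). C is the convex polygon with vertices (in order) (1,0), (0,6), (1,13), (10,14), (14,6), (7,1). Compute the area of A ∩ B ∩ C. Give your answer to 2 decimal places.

10.73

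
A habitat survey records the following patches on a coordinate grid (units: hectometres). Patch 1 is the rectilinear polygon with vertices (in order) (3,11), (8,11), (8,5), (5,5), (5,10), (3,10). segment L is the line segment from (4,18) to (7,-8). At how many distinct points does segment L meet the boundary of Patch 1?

4

The segment meets the boundary at (5.5,5), (5,9.333), (4.923,10), (4.808,11).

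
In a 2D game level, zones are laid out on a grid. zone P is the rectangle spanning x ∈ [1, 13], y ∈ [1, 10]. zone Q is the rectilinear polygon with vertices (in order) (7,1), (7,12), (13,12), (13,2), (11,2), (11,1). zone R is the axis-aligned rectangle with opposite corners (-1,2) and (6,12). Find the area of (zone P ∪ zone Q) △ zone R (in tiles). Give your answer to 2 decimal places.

|zone P ∪ zone Q| = 120.
|(zone P ∪ zone Q) ∩ zone R| = 40.
|(zone P ∪ zone Q) △ zone R| = 120 + 70 − 80 = 110.00.

110.00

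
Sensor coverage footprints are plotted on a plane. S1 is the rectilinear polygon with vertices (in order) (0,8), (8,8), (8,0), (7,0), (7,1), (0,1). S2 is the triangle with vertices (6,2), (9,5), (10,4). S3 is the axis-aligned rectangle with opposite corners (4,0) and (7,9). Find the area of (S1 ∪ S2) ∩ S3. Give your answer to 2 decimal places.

21.00

|S1 ∪ S2| = 59.
|(S1 ∪ S2) ∩ S3| = 21.00.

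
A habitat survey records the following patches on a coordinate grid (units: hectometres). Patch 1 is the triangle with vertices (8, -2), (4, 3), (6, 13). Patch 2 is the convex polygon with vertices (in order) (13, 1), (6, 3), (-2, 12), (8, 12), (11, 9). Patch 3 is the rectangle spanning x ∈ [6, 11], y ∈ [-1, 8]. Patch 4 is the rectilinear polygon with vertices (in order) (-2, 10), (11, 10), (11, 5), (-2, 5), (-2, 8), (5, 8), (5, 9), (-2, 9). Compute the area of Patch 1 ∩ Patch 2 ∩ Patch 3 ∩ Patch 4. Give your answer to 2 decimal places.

The intersection is the polygon with vertices (6,8), (6.667,8), (7.067,5), (6,5).
By the shoelace formula its area is 2.60.

2.60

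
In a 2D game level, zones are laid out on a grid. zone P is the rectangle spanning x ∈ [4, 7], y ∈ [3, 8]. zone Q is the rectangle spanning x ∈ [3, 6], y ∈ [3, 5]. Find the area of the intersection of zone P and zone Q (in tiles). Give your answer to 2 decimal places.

4.00

|zone P∩zone Q|: x∈[4,6], y∈[3,5] → 2·2 = 4.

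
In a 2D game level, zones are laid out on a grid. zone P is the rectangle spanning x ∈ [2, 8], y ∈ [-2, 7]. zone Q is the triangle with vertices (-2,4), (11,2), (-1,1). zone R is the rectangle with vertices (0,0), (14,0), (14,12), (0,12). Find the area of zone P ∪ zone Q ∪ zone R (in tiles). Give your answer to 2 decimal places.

184.15

By inclusion–exclusion:
Individual areas: |zone P| = 54, |zone Q| = 18.5, |zone R| = 168.
|zone P∩zone Q| = 8.5385.
|zone P∩zone R|: x∈[2,8], y∈[0,7] → 6·7 = 42.
|zone Q∩zone R| = 14.3494.
|zone P∩zone Q∩zone R| = 8.5385.
|zone P ∪ zone Q ∪ zone R| = 240.5 − 64.8878 + 8.5385 = 184.15.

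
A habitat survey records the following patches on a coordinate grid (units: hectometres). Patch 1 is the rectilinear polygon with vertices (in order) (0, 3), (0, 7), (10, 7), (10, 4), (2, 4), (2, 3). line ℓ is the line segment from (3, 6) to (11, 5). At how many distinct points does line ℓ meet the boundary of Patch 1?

The segment meets the boundary at (10,5.125).

1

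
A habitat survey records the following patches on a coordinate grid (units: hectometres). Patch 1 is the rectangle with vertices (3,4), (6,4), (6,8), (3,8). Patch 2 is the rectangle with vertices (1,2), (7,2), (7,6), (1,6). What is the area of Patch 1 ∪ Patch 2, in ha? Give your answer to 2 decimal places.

30.00

By inclusion–exclusion:
Individual areas: |Patch 1| = 12, |Patch 2| = 24.
|Patch 1∩Patch 2|: x∈[3,6], y∈[4,6] → 3·2 = 6.
|Patch 1 ∪ Patch 2| = 36 − 6 = 30.00.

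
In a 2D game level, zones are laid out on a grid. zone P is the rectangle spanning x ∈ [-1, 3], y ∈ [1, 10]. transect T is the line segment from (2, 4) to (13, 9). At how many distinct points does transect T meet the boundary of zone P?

The segment meets the boundary at (3,4.455).

1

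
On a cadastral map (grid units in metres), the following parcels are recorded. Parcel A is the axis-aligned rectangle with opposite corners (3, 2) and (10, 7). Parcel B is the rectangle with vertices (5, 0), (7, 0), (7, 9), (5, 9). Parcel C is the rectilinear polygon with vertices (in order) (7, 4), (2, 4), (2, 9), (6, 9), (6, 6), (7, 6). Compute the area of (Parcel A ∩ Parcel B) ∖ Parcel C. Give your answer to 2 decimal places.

5.00

|Parcel A ∩ Parcel B| = 10.
|(Parcel A ∩ Parcel B) ∩ Parcel C| = 5.
|(Parcel A ∩ Parcel B) ∖ Parcel C| = 10 − 5 = 5.00.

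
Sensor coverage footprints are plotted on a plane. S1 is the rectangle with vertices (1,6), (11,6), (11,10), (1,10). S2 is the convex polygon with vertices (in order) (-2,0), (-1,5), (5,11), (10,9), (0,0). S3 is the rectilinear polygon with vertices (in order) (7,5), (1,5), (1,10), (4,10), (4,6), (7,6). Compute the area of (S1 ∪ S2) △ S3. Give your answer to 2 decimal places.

54.03

|S1 ∪ S2| = 70.25.
|(S1 ∪ S2) ∩ S3| = 17.1111.
|(S1 ∪ S2) △ S3| = 70.25 + 18 − 34.2222 = 54.03.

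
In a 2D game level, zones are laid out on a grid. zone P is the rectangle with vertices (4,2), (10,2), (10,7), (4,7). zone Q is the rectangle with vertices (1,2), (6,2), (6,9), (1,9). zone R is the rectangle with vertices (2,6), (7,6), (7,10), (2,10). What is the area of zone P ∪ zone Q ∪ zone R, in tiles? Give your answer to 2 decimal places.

By inclusion–exclusion:
Individual areas: |zone P| = 30, |zone Q| = 35, |zone R| = 20.
|zone P∩zone Q|: x∈[4,6], y∈[2,7] → 2·5 = 10.
|zone P∩zone R|: x∈[4,7], y∈[6,7] → 3·1 = 3.
|zone Q∩zone R|: x∈[2,6], y∈[6,9] → 4·3 = 12.
|zone P∩zone Q∩zone R| = 2.
|zone P ∪ zone Q ∪ zone R| = 85 − 25 + 2 = 62.00.

62.00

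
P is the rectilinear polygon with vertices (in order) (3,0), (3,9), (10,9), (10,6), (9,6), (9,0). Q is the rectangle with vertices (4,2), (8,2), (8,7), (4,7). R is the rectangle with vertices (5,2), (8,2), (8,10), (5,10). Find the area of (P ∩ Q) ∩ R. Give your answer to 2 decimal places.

The region (P ∩ Q) ∩ R is the polygon with vertices (8,7), (8,2), (5,2), (5,7).
By the shoelace formula its area is 15.00.

15.00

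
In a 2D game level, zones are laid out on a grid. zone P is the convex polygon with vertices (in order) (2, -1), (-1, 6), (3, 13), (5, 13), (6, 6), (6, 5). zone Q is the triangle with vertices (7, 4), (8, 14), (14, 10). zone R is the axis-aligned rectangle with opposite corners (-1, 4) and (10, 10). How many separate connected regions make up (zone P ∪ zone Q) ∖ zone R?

(zone P ∪ zone Q) ∖ zone R splits into 3 disjoint pieces (area 13.6905, area 9.2143, area 19.6571).

3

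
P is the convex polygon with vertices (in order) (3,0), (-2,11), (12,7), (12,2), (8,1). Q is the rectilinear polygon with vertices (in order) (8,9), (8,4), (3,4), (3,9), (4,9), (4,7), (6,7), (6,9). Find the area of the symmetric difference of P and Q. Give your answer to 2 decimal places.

71.29

|P| = 90, |Q| = 21, |P∩Q| = 19.8571.
|P △ Q| = |P| + |Q| − 2·|P∩Q| = 90 + 21 − 39.7143 = 71.29.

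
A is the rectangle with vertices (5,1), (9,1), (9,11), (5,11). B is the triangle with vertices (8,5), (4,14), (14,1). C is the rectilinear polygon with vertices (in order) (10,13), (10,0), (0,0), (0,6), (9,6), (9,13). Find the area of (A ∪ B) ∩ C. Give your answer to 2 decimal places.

22.85

|A ∪ B| = 49.3782.
|(A ∪ B) ∩ C| = 22.85.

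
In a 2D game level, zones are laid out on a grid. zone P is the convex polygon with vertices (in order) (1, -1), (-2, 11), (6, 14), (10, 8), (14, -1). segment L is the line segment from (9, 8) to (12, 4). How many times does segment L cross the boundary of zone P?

The segment meets the boundary at (11.455,4.727).

1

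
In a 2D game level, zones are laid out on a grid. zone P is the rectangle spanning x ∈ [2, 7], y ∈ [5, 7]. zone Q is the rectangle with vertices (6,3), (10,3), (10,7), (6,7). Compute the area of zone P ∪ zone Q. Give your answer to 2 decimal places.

By inclusion–exclusion:
Individual areas: |zone P| = 10, |zone Q| = 16.
|zone P∩zone Q|: x∈[6,7], y∈[5,7] → 1·2 = 2.
|zone P ∪ zone Q| = 26 − 2 = 24.00.

24.00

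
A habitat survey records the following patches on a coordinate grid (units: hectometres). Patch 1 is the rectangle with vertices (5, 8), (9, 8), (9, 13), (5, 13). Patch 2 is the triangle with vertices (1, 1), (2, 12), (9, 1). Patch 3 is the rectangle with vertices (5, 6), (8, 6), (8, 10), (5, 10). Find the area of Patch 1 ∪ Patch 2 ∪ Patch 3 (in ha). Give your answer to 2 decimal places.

By inclusion–exclusion:
Individual areas: |Patch 1| = 20, |Patch 2| = 44, |Patch 3| = 12.
|Patch 1∩Patch 2| = 0.
|Patch 1∩Patch 3|: x∈[5,8], y∈[8,10] → 3·2 = 6.
|Patch 2∩Patch 3| = 0.526.
|Patch 1∩Patch 2∩Patch 3| = 0.
|Patch 1 ∪ Patch 2 ∪ Patch 3| = 76 − 6.526 + 0 = 69.47.

69.47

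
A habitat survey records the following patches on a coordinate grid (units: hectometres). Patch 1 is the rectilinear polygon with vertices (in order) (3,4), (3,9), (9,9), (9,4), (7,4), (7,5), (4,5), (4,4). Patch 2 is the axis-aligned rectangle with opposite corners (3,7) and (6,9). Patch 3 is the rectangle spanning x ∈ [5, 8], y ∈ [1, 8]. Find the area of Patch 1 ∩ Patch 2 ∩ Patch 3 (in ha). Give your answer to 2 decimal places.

The intersection is the polygon with vertices (6,7), (5,7), (5,8), (6,8).
By the shoelace formula its area is 1.00.

1.00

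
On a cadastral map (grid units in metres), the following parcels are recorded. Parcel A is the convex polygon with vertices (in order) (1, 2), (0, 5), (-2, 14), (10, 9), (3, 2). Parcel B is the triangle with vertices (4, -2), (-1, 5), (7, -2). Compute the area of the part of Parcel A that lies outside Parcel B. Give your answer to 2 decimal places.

71.77

|Parcel A| = 73, |Parcel A∩Parcel B| = 1.2337.
|Parcel A ∖ Parcel B| = |Parcel A| − |Parcel A∩Parcel B| = 73 − 1.2337 = 71.77.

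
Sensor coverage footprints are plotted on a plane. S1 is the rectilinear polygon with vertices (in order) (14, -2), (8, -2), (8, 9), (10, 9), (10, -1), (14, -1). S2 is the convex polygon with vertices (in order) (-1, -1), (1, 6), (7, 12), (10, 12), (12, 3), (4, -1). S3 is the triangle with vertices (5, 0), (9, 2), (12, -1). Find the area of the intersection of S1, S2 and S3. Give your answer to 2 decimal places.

The intersection is the polygon with vertices (8,1), (8,1.5), (9,2), (9.333,1.667).
By the shoelace formula its area is 0.58.

0.58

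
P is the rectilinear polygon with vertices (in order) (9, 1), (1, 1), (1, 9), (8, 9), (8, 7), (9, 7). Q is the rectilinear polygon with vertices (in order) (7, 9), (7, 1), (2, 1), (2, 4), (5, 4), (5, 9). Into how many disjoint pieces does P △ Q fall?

P △ Q splits into 2 disjoint pieces (area 14, area 23).

2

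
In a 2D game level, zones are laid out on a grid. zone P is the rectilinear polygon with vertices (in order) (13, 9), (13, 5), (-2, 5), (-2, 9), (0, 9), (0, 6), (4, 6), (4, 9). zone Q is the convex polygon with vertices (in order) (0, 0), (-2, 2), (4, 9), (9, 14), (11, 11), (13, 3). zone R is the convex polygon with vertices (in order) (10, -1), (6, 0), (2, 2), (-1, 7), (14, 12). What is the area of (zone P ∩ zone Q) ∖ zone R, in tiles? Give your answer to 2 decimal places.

0.55

|zone P ∩ zone Q| = 35.
|(zone P ∩ zone Q) ∩ zone R| = 34.45.
|(zone P ∩ zone Q) ∖ zone R| = 35 − 34.45 = 0.55.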